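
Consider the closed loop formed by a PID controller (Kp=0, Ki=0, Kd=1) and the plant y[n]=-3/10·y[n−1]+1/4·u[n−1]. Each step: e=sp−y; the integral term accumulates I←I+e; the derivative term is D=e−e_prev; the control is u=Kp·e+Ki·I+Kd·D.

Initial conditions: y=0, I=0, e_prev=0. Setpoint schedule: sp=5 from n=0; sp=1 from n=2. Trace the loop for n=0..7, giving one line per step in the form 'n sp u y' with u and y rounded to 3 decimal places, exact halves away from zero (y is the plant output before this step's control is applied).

(exact arithmetic carried between steps; '≈' marks a value shown rounded to 6 d.p. or computed from one; I and e_prev carry over from the previous line; the table rounds u and y to 3 d.p., halves away from zero)
n=0: y=0, sp=5, e=sp−y=5; I=5, D=e−e_prev=5; u=0·5+0·5+1·5=5; next y=-3/10·0+1/4·5=1.25
n=1: y=1.25, sp=5, e=sp−y=3.75; I=8.75, D=e−e_prev=-1.25; u=0·3.75+0·8.75+1·(-1.25)=-1.25; next y=-3/10·1.25+1/4·(-1.25)=-0.6875
n=2: y=-0.6875, sp=1, e=sp−y=1.6875; I=10.4375, D=e−e_prev=-2.0625; u=0·1.6875+0·10.4375+1·(-2.0625)=-2.0625; next y=-3/10·(-0.6875)+1/4·(-2.0625)=-0.309375
n=3: y=-0.309375, sp=1, e=sp−y=1.309375; I=11.746875, D=e−e_prev=-0.378125; u=0·1.309375+0·11.746875+1·(-0.378125)=-0.378125; next y=-3/10·(-0.309375)+1/4·(-0.378125)≈-0.001719
n=4: y≈-0.001719, sp=1, e=sp−y≈1.001719; I≈12.748594, D=e−e_prev≈-0.307656; u=0·1.001719+0·12.748594+1·(-0.307656)≈-0.307656; next y=-3/10·(-0.001719)+1/4·(-0.307656)≈-0.076398
n=5: y≈-0.076398, sp=1, e=sp−y≈1.076398; I≈13.824992, D=e−e_prev≈0.074680; u=0·1.076398+0·13.824992+1·0.074680≈0.074680; next y=-3/10·(-0.076398)+1/4·0.074680≈0.041589
n=6: y≈0.041589, sp=1, e=sp−y≈0.958411; I≈14.783403, D=e−e_prev≈-0.117988; u=0·0.958411+0·14.783403+1·(-0.117988)≈-0.117988; next y=-3/10·0.041589+1/4·(-0.117988)≈-0.041974
n=7: y≈-0.041974, sp=1, e=sp−y≈1.041974; I≈15.825377, D=e−e_prev≈0.083563; u=0·1.041974+0·15.825377+1·0.083563≈0.083563; next y=-3/10·(-0.041974)+1/4·0.083563≈0.033483

0 5 5.000 0.000
1 5 -1.250 1.250
2 1 -2.063 -0.688
3 1 -0.378 -0.309
4 1 -0.308 -0.002
5 1 0.075 -0.076
6 1 -0.118 0.042
7 1 0.084 -0.042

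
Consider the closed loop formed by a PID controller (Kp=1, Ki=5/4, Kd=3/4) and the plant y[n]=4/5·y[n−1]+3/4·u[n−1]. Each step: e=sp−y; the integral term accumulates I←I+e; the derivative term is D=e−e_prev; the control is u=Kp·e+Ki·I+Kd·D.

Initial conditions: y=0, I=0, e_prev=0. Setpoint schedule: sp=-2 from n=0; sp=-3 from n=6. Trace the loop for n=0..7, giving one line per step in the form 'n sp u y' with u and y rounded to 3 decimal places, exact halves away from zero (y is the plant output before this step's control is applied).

0 -2 -6.000 0.000
1 -2 6.500 -4.500
2 -2 -11.075 1.275
3 -2 14.846 -7.286
4 -2 -22.743 5.306
5 -2 31.924 -12.812
6 -3 -50.665 13.693
7 -3 71.310 -27.045

(exact arithmetic carried between steps; '≈' marks a value shown rounded to 6 d.p. or computed from one; I and e_prev carry over from the previous line; the table rounds u and y to 3 d.p., halves away from zero)
n=0: y=0, sp=-2, e=sp−y=-2; I=-2, D=e−e_prev=-2; u=1·(-2)+5/4·(-2)+3/4·(-2)=-6; next y=4/5·0+3/4·(-6)=-4.5
n=1: y=-4.5, sp=-2, e=sp−y=2.5; I=0.5, D=e−e_prev=4.5; u=1·2.5+5/4·0.5+3/4·4.5=6.5; next y=4/5·(-4.5)+3/4·6.5=1.275
n=2: y=1.275, sp=-2, e=sp−y=-3.275; I=-2.775, D=e−e_prev=-5.775; u=1·(-3.275)+5/4·(-2.775)+3/4·(-5.775)=-11.075; next y=4/5·1.275+3/4·(-11.075)=-7.28625
n=3: y=-7.28625, sp=-2, e=sp−y=5.28625; I=2.51125, D=e−e_prev=8.56125; u=1·5.28625+5/4·2.51125+3/4·8.56125=14.84625; next y=4/5·(-7.28625)+3/4·14.84625≈5.305688
n=4: y≈5.305688, sp=-2, e=sp−y≈-7.305688; I≈-4.794438, D=e−e_prev≈-12.591938; u=1·(-7.305688)+5/4·(-4.794438)+3/4·(-12.591938)≈-22.742688; next y=4/5·5.305688+3/4·(-22.742688)≈-12.812466
n=5: y≈-12.812466, sp=-2, e=sp−y≈10.812466; I≈6.018028, D=e−e_prev≈18.118153; u=1·10.812466+5/4·6.018028+3/4·18.118153≈31.923616; next y=4/5·(-12.812466)+3/4·31.923616≈13.692739
n=6: y≈13.692739, sp=-3, e=sp−y≈-16.692739; I≈-10.674711, D=e−e_prev≈-27.505205; u=1·(-16.692739)+5/4·(-10.674711)+3/4·(-27.505205)≈-50.665032; next y=4/5·13.692739+3/4·(-50.665032)≈-27.044582
n=7: y≈-27.044582, sp=-3, e=sp−y≈24.044582; I≈13.369871, D=e−e_prev≈40.737322; u=1·24.044582+5/4·13.369871+3/4·40.737322≈71.309913; next y=4/5·(-27.044582)+3/4·71.309913≈31.846769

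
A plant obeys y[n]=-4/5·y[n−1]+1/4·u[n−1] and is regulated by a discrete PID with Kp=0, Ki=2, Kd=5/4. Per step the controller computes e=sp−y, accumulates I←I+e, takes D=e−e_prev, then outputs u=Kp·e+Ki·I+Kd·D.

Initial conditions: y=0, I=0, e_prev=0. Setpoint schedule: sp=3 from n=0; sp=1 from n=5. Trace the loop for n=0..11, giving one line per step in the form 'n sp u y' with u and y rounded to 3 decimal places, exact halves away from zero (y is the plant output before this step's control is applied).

0 3 9.750 0.000
1 3 4.078 2.438
2 3 19.196 -0.930
3 3 1.807 5.543
4 3 35.773 -3.983
5 1 -21.035 12.130
6 1 67.396 -14.962
7 1 -76.833 28.819
8 1 153.273 -42.263
9 1 -220.828 72.129
10 1 381.281 -112.910
11 1 -592.512 185.648

(exact arithmetic carried between steps; '≈' marks a value shown rounded to 6 d.p. or computed from one; I and e_prev carry over from the previous line; the table rounds u and y to 3 d.p., halves away from zero)
n=0: y=0, sp=3, e=sp−y=3; I=3, D=e−e_prev=3; u=0·3+2·3+5/4·3=9.75; next y=-4/5·0+1/4·9.75=2.4375
n=1: y=2.4375, sp=3, e=sp−y=0.5625; I=3.5625, D=e−e_prev=-2.4375; u=0·0.5625+2·3.5625+5/4·(-2.4375)=4.078125; next y=-4/5·2.4375+1/4·4.078125≈-0.930469
n=2: y≈-0.930469, sp=3, e=sp−y≈3.930469; I≈7.492969, D=e−e_prev≈3.367969; u=0·3.930469+2·7.492969+5/4·3.367969≈19.195898; next y=-4/5·(-0.930469)+1/4·19.195898≈5.543350
n=3: y≈5.543350, sp=3, e=sp−y≈-2.543350; I≈4.949619, D=e−e_prev≈-6.473818; u=0·(-2.543350)+2·4.949619+5/4·(-6.473818)≈1.806965; next y=-4/5·5.543350+1/4·1.806965≈-3.982938
n=4: y≈-3.982938, sp=3, e=sp−y≈6.982938; I≈11.932557, D=e−e_prev≈9.526288; u=0·6.982938+2·11.932557+5/4·9.526288≈35.772975; next y=-4/5·(-3.982938)+1/4·35.772975≈12.129594
n=5: y≈12.129594, sp=1, e=sp−y≈-11.129594; I≈0.802963, D=e−e_prev≈-18.112533; u=0·(-11.129594)+2·0.802963+5/4·(-18.112533)≈-21.034740; next y=-4/5·12.129594+1/4·(-21.034740)≈-14.962360
n=6: y≈-14.962360, sp=1, e=sp−y≈15.962360; I≈16.765324, D=e−e_prev≈27.091955; u=0·15.962360+2·16.765324+5/4·27.091955≈67.395591; next y=-4/5·(-14.962360)+1/4·67.395591≈28.818786
n=7: y≈28.818786, sp=1, e=sp−y≈-27.818786; I≈-11.053463, D=e−e_prev≈-43.781147; u=0·(-27.818786)+2·(-11.053463)+5/4·(-43.781147)≈-76.833358; next y=-4/5·28.818786+1/4·(-76.833358)≈-42.263368
n=8: y≈-42.263368, sp=1, e=sp−y≈43.263368; I≈32.209906, D=e−e_prev≈71.082155; u=0·43.263368+2·32.209906+5/4·71.082155≈153.272505; next y=-4/5·(-42.263368)+1/4·153.272505≈72.128821
n=9: y≈72.128821, sp=1, e=sp−y≈-71.128821; I≈-38.918915, D=e−e_prev≈-114.392189; u=0·(-71.128821)+2·(-38.918915)+5/4·(-114.392189)≈-220.828067; next y=-4/5·72.128821+1/4·(-220.828067)≈-112.910074
n=10: y≈-112.910074, sp=1, e=sp−y≈113.910074; I≈74.991158, D=e−e_prev≈185.038895; u=0·113.910074+2·74.991158+5/4·185.038895≈381.280935; next y=-4/5·(-112.910074)+1/4·381.280935≈185.648293
n=11: y≈185.648293, sp=1, e=sp−y≈-184.648293; I≈-109.657134, D=e−e_prev≈-298.558366; u=0·(-184.648293)+2·(-109.657134)+5/4·(-298.558366)≈-592.512226; next y=-4/5·185.648293+1/4·(-592.512226)≈-296.646691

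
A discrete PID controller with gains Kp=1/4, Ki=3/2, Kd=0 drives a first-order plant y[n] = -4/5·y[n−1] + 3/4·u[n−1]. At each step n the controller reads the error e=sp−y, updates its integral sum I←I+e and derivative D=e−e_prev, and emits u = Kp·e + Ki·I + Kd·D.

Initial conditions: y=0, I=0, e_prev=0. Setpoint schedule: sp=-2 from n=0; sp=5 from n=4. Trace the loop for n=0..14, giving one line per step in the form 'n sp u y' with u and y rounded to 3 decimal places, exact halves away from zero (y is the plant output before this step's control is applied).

0 -2 -3.500 0.000
1 -2 -1.906 -2.625
2 -2 -6.736 0.670
3 -2 0.211 -5.588
4 5 -0.036 4.628
5 5 15.148 -3.730
6 5 -3.388 14.345
7 5 32.228 -14.017
8 5 -25.699 35.384
9 5 73.915 -47.582
10 5 -94.109 93.502
11 5 191.187 -145.383
12 5 -292.128 259.697
13 5 527.290 -426.854
14 5 -861.587 736.951

(exact arithmetic carried between steps; '≈' marks a value shown rounded to 6 d.p. or computed from one; I and e_prev carry over from the previous line; the table rounds u and y to 3 d.p., halves away from zero)
n=0: y=0, sp=-2, e=sp−y=-2; I=-2, D=e−e_prev=-2; u=1/4·(-2)+3/2·(-2)+0·(-2)=-3.5; next y=-4/5·0+3/4·(-3.5)=-2.625
n=1: y=-2.625, sp=-2, e=sp−y=0.625; I=-1.375, D=e−e_prev=2.625; u=1/4·0.625+3/2·(-1.375)+0·2.625=-1.90625; next y=-4/5·(-2.625)+3/4·(-1.90625)≈0.670313
n=2: y≈0.670313, sp=-2, e=sp−y≈-2.670313; I≈-4.045313, D=e−e_prev≈-3.295313; u=1/4·(-2.670313)+3/2·(-4.045313)+0·(-3.295313)≈-6.735547; next y=-4/5·0.670313+3/4·(-6.735547)≈-5.587910
n=3: y≈-5.587910, sp=-2, e=sp−y≈3.587910; I≈-0.457402, D=e−e_prev≈6.258223; u=1/4·3.587910+3/2·(-0.457402)+0·6.258223≈0.210874; next y=-4/5·(-5.587910)+3/4·0.210874≈4.628484
n=4: y≈4.628484, sp=5, e=sp−y≈0.371516; I≈-0.085886, D=e−e_prev≈-3.216394; u=1/4·0.371516+3/2·(-0.085886)+0·(-3.216394)≈-0.035950; next y=-4/5·4.628484+3/4·(-0.035950)≈-3.729749
n=5: y≈-3.729749, sp=5, e=sp−y≈8.729749; I≈8.643863, D=e−e_prev≈8.358233; u=1/4·8.729749+3/2·8.643863+0·8.358233≈15.148232; next y=-4/5·(-3.729749)+3/4·15.148232≈14.344974
n=6: y≈14.344974, sp=5, e=sp−y≈-9.344974; I≈-0.701110, D=e−e_prev≈-18.074723; u=1/4·(-9.344974)+3/2·(-0.701110)+0·(-18.074723)≈-3.387909; next y=-4/5·14.344974+3/4·(-3.387909)≈-14.016911
n=7: y≈-14.016911, sp=5, e=sp−y≈19.016911; I≈18.315800, D=e−e_prev≈28.361884; u=1/4·19.016911+3/2·18.315800+0·28.361884≈32.227928; next y=-4/5·(-14.016911)+3/4·32.227928≈35.384475
n=8: y≈35.384475, sp=5, e=sp−y≈-30.384475; I≈-12.068674, D=e−e_prev≈-49.401385; u=1/4·(-30.384475)+3/2·(-12.068674)+0·(-49.401385)≈-25.699130; next y=-4/5·35.384475+3/4·(-25.699130)≈-47.581928
n=9: y≈-47.581928, sp=5, e=sp−y≈52.581928; I≈40.513253, D=e−e_prev≈82.966402; u=1/4·52.581928+3/2·40.513253+0·82.966402≈73.915362; next y=-4/5·(-47.581928)+3/4·73.915362≈93.502063
n=10: y≈93.502063, sp=5, e=sp−y≈-88.502063; I≈-47.988810, D=e−e_prev≈-141.083991; u=1/4·(-88.502063)+3/2·(-47.988810)+0·(-141.083991)≈-94.108731; next y=-4/5·93.502063+3/4·(-94.108731)≈-145.383199
n=11: y≈-145.383199, sp=5, e=sp−y≈150.383199; I≈102.394389, D=e−e_prev≈238.885262; u=1/4·150.383199+3/2·102.394389+0·238.885262≈191.187383; next y=-4/5·(-145.383199)+3/4·191.187383≈259.697096
n=12: y≈259.697096, sp=5, e=sp−y≈-254.697096; I≈-152.302707, D=e−e_prev≈-405.080295; u=1/4·(-254.697096)+3/2·(-152.302707)+0·(-405.080295)≈-292.128335; next y=-4/5·259.697096+3/4·(-292.128335)≈-426.853928
n=13: y≈-426.853928, sp=5, e=sp−y≈431.853928; I≈279.551221, D=e−e_prev≈686.551024; u=1/4·431.853928+3/2·279.551221+0·686.551024≈527.290313; next y=-4/5·(-426.853928)+3/4·527.290313≈736.950877
n=14: y≈736.950877, sp=5, e=sp−y≈-731.950877; I≈-452.399656, D=e−e_prev≈-1163.804805; u=1/4·(-731.950877)+3/2·(-452.399656)+0·(-1163.804805)≈-861.587204; next y=-4/5·736.950877+3/4·(-861.587204)≈-1235.751105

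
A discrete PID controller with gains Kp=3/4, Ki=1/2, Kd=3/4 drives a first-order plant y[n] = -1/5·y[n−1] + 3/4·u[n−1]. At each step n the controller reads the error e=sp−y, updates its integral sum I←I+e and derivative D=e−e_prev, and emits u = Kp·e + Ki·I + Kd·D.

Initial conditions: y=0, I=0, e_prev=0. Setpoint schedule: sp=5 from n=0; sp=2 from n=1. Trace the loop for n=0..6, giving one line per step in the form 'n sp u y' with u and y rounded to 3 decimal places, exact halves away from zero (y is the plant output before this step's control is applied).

(exact arithmetic carried between steps; '≈' marks a value shown rounded to 6 d.p. or computed from one; I and e_prev carry over from the previous line; the table rounds u and y to 3 d.p., halves away from zero)
n=0: y=0, sp=5, e=sp−y=5; I=5, D=e−e_prev=5; u=3/4·5+1/2·5+3/4·5=10; next y=-1/5·0+3/4·10=7.5
n=1: y=7.5, sp=2, e=sp−y=-5.5; I=-0.5, D=e−e_prev=-10.5; u=3/4·(-5.5)+1/2·(-0.5)+3/4·(-10.5)=-12.25; next y=-1/5·7.5+3/4·(-12.25)=-10.6875
n=2: y=-10.6875, sp=2, e=sp−y=12.6875; I=12.1875, D=e−e_prev=18.1875; u=3/4·12.6875+1/2·12.1875+3/4·18.1875=29.25; next y=-1/5·(-10.6875)+3/4·29.25=24.075
n=3: y=24.075, sp=2, e=sp−y=-22.075; I=-9.8875, D=e−e_prev=-34.7625; u=3/4·(-22.075)+1/2·(-9.8875)+3/4·(-34.7625)=-47.571875; next y=-1/5·24.075+3/4·(-47.571875)≈-40.493906
n=4: y≈-40.493906, sp=2, e=sp−y≈42.493906; I≈32.606406, D=e−e_prev≈64.568906; u=3/4·42.493906+1/2·32.606406+3/4·64.568906≈96.600313; next y=-1/5·(-40.493906)+3/4·96.600313≈80.549016
n=5: y≈80.549016, sp=2, e=sp−y≈-78.549016; I≈-45.942609, D=e−e_prev≈-121.042922; u=3/4·(-78.549016)+1/2·(-45.942609)+3/4·(-121.042922)≈-172.665258; next y=-1/5·80.549016+3/4·(-172.665258)≈-145.608746
n=6: y≈-145.608746, sp=2, e=sp−y≈147.608746; I≈101.666137, D=e−e_prev≈226.157762; u=3/4·147.608746+1/2·101.666137+3/4·226.157762≈331.15795; next y=-1/5·(-145.608746)+3/4·331.15795≈277.490212

0 5 10.000 0.000
1 2 -12.250 7.500
2 2 29.250 -10.688
3 2 -47.572 24.075
4 2 96.600 -40.494
5 2 -172.665 80.549
6 2 331.158 -145.609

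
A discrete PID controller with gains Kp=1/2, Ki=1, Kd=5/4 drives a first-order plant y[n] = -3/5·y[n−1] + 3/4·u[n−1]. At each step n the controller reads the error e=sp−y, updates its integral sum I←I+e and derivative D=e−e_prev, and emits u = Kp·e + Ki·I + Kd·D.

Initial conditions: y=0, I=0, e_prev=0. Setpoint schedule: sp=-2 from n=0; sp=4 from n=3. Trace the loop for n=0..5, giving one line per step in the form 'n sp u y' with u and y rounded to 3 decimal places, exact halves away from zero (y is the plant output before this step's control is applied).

(exact arithmetic carried between steps; '≈' marks a value shown rounded to 6 d.p. or computed from one; I and e_prev carry over from the previous line; the table rounds u and y to 3 d.p., halves away from zero)
n=0: y=0, sp=-2, e=sp−y=-2; I=-2, D=e−e_prev=-2; u=1/2·(-2)+1·(-2)+5/4·(-2)=-5.5; next y=-3/5·0+3/4·(-5.5)=-4.125
n=1: y=-4.125, sp=-2, e=sp−y=2.125; I=0.125, D=e−e_prev=4.125; u=1/2·2.125+1·0.125+5/4·4.125=6.34375; next y=-3/5·(-4.125)+3/4·6.34375≈7.232813
n=2: y≈7.232813, sp=-2, e=sp−y≈-9.232813; I≈-9.107813, D=e−e_prev≈-11.357813; u=1/2·(-9.232813)+1·(-9.107813)+5/4·(-11.357813)≈-27.921484; next y=-3/5·7.232813+3/4·(-27.921484)≈-25.280801
n=3: y≈-25.280801, sp=4, e=sp−y≈29.280801; I≈20.172988, D=e−e_prev≈38.513613; u=1/2·29.280801+1·20.172988+5/4·38.513613≈82.955405; next y=-3/5·(-25.280801)+3/4·82.955405≈77.385034
n=4: y≈77.385034, sp=4, e=sp−y≈-73.385034; I≈-53.212046, D=e−e_prev≈-102.665835; u=1/2·(-73.385034)+1·(-53.212046)+5/4·(-102.665835)≈-218.236857; next y=-3/5·77.385034+3/4·(-218.236857)≈-210.108664
n=5: y≈-210.108664, sp=4, e=sp−y≈214.108664; I≈160.896618, D=e−e_prev≈287.493698; u=1/2·214.108664+1·160.896618+5/4·287.493698≈627.318072; next y=-3/5·(-210.108664)+3/4·627.318072≈596.553752

0 -2 -5.500 0.000
1 -2 6.344 -4.125
2 -2 -27.921 7.233
3 4 82.955 -25.281
4 4 -218.237 77.385
5 4 627.318 -210.109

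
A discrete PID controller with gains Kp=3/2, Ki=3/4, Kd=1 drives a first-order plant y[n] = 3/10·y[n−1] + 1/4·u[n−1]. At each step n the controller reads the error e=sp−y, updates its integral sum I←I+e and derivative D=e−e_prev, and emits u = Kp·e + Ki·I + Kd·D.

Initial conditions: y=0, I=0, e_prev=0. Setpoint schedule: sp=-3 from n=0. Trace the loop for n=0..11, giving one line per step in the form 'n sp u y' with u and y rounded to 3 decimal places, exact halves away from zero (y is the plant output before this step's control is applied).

(exact arithmetic carried between steps; '≈' marks a value shown rounded to 6 d.p. or computed from one; I and e_prev carry over from the previous line; the table rounds u and y to 3 d.p., halves away from zero)
n=0: y=0, sp=-3, e=sp−y=-3; I=-3, D=e−e_prev=-3; u=3/2·(-3)+3/4·(-3)+1·(-3)=-9.75; next y=3/10·0+1/4·(-9.75)=-2.4375
n=1: y=-2.4375, sp=-3, e=sp−y=-0.5625; I=-3.5625, D=e−e_prev=2.4375; u=3/2·(-0.5625)+3/4·(-3.5625)+1·2.4375=-1.078125; next y=3/10·(-2.4375)+1/4·(-1.078125)≈-1.000781
n=2: y≈-1.000781, sp=-3, e=sp−y≈-1.999219; I≈-5.561719, D=e−e_prev≈-1.436719; u=3/2·(-1.999219)+3/4·(-5.561719)+1·(-1.436719)≈-8.606836; next y=3/10·(-1.000781)+1/4·(-8.606836)≈-2.451943
n=3: y≈-2.451943, sp=-3, e=sp−y≈-0.548057; I≈-6.109775, D=e−e_prev≈1.451162; u=3/2·(-0.548057)+3/4·(-6.109775)+1·1.451162≈-3.953254; next y=3/10·(-2.451943)+1/4·(-3.953254)≈-1.723897
n=4: y≈-1.723897, sp=-3, e=sp−y≈-1.276103; I≈-7.385879, D=e−e_prev≈-0.728047; u=3/2·(-1.276103)+3/4·(-7.385879)+1·(-0.728047)≈-8.181611; next y=3/10·(-1.723897)+1/4·(-8.181611)≈-2.562572
n=5: y≈-2.562572, sp=-3, e=sp−y≈-0.437428; I≈-7.823307, D=e−e_prev≈0.838675; u=3/2·(-0.437428)+3/4·(-7.823307)+1·0.838675≈-5.684948; next y=3/10·(-2.562572)+1/4·(-5.684948)≈-2.190008
n=6: y≈-2.190008, sp=-3, e=sp−y≈-0.809992; I≈-8.633299, D=e−e_prev≈-0.372563; u=3/2·(-0.809992)+3/4·(-8.633299)+1·(-0.372563)≈-8.062525; next y=3/10·(-2.190008)+1/4·(-8.062525)≈-2.672634
n=7: y≈-2.672634, sp=-3, e=sp−y≈-0.327366; I≈-8.960665, D=e−e_prev≈0.482625; u=3/2·(-0.327366)+3/4·(-8.960665)+1·0.482625≈-6.728923; next y=3/10·(-2.672634)+1/4·(-6.728923)≈-2.484021
n=8: y≈-2.484021, sp=-3, e=sp−y≈-0.515979; I≈-9.476644, D=e−e_prev≈-0.188613; u=3/2·(-0.515979)+3/4·(-9.476644)+1·(-0.188613)≈-8.070065; next y=3/10·(-2.484021)+1/4·(-8.070065)≈-2.762722
n=9: y≈-2.762722, sp=-3, e=sp−y≈-0.237278; I≈-9.713922, D=e−e_prev≈0.278702; u=3/2·(-0.237278)+3/4·(-9.713922)+1·0.278702≈-7.362656; next y=3/10·(-2.762722)+1/4·(-7.362656)≈-2.669481
n=10: y≈-2.669481, sp=-3, e=sp−y≈-0.330519; I≈-10.044441, D=e−e_prev≈-0.093242; u=3/2·(-0.330519)+3/4·(-10.044441)+1·(-0.093242)≈-8.122351; next y=3/10·(-2.669481)+1/4·(-8.122351)≈-2.831432
n=11: y≈-2.831432, sp=-3, e=sp−y≈-0.168568; I≈-10.213009, D=e−e_prev≈0.161951; u=3/2·(-0.168568)+3/4·(-10.213009)+1·0.161951≈-7.750657; next y=3/10·(-2.831432)+1/4·(-7.750657)≈-2.787094

0 -3 -9.750 0.000
1 -3 -1.078 -2.438
2 -3 -8.607 -1.001
3 -3 -3.953 -2.452
4 -3 -8.182 -1.724
5 -3 -5.685 -2.563
6 -3 -8.063 -2.190
7 -3 -6.729 -2.673
8 -3 -8.070 -2.484
9 -3 -7.363 -2.763
10 -3 -8.122 -2.669
11 -3 -7.751 -2.831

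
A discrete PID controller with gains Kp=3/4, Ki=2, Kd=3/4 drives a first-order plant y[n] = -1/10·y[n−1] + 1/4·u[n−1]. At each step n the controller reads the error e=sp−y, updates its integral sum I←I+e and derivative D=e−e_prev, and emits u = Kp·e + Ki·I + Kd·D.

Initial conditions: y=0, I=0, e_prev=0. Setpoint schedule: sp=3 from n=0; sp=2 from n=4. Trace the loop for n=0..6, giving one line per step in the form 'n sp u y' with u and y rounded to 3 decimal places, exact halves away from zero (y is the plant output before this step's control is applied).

(exact arithmetic carried between steps; '≈' marks a value shown rounded to 6 d.p. or computed from one; I and e_prev carry over from the previous line; the table rounds u and y to 3 d.p., halves away from zero)
n=0: y=0, sp=3, e=sp−y=3; I=3, D=e−e_prev=3; u=3/4·3+2·3+3/4·3=10.5; next y=-1/10·0+1/4·10.5=2.625
n=1: y=2.625, sp=3, e=sp−y=0.375; I=3.375, D=e−e_prev=-2.625; u=3/4·0.375+2·3.375+3/4·(-2.625)=5.0625; next y=-1/10·2.625+1/4·5.0625=1.003125
n=2: y=1.003125, sp=3, e=sp−y=1.996875; I=5.371875, D=e−e_prev=1.621875; u=3/4·1.996875+2·5.371875+3/4·1.621875≈13.457813; next y=-1/10·1.003125+1/4·13.457813≈3.264141
n=3: y≈3.264141, sp=3, e=sp−y≈-0.264141; I≈5.107734, D=e−e_prev≈-2.261016; u=3/4·(-0.264141)+2·5.107734+3/4·(-2.261016)≈8.321602; next y=-1/10·3.264141+1/4·8.321602≈1.753986
n=4: y≈1.753986, sp=2, e=sp−y≈0.246014; I≈5.353748, D=e−e_prev≈0.510154; u=3/4·0.246014+2·5.353748+3/4·0.510154≈11.274622; next y=-1/10·1.753986+1/4·11.274622≈2.643257
n=5: y≈2.643257, sp=2, e=sp−y≈-0.643257; I≈4.710491, D=e−e_prev≈-0.889271; u=3/4·(-0.643257)+2·4.710491+3/4·(-0.889271)≈8.271587; next y=-1/10·2.643257+1/4·8.271587≈1.803571
n=6: y≈1.803571, sp=2, e=sp−y≈0.196429; I≈4.906920, D=e−e_prev≈0.839686; u=3/4·0.196429+2·4.906920+3/4·0.839686≈10.590926; next y=-1/10·1.803571+1/4·10.590926≈2.467375

0 3 10.500 0.000
1 3 5.063 2.625
2 3 13.458 1.003
3 3 8.322 3.264
4 2 11.275 1.754
5 2 8.272 2.643
6 2 10.591 1.804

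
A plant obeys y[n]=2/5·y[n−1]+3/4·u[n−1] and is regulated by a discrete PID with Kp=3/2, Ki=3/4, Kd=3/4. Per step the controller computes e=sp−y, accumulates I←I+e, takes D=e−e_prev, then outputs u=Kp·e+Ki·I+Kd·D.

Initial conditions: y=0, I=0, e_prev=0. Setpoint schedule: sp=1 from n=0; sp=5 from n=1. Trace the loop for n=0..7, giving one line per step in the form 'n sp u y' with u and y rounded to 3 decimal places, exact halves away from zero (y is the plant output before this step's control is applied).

0 1 3.000 0.000
1 5 8.250 2.250
2 5 -5.513 7.088
3 5 21.711 -1.299
4 5 -31.043 15.763
5 5 71.902 -16.977
6 5 -128.508 47.136
7 5 261.962 -77.527

(exact arithmetic carried between steps; '≈' marks a value shown rounded to 6 d.p. or computed from one; I and e_prev carry over from the previous line; the table rounds u and y to 3 d.p., halves away from zero)
n=0: y=0, sp=1, e=sp−y=1; I=1, D=e−e_prev=1; u=3/2·1+3/4·1+3/4·1=3; next y=2/5·0+3/4·3=2.25
n=1: y=2.25, sp=5, e=sp−y=2.75; I=3.75, D=e−e_prev=1.75; u=3/2·2.75+3/4·3.75+3/4·1.75=8.25; next y=2/5·2.25+3/4·8.25=7.0875
n=2: y=7.0875, sp=5, e=sp−y=-2.0875; I=1.6625, D=e−e_prev=-4.8375; u=3/2·(-2.0875)+3/4·1.6625+3/4·(-4.8375)=-5.5125; next y=2/5·7.0875+3/4·(-5.5125)=-1.299375
n=3: y=-1.299375, sp=5, e=sp−y=6.299375; I=7.961875, D=e−e_prev=8.386875; u=3/2·6.299375+3/4·7.961875+3/4·8.386875=21.710625; next y=2/5·(-1.299375)+3/4·21.710625≈15.763219
n=4: y≈15.763219, sp=5, e=sp−y≈-10.763219; I≈-2.801344, D=e−e_prev≈-17.062594; u=3/2·(-10.763219)+3/4·(-2.801344)+3/4·(-17.062594)≈-31.042781; next y=2/5·15.763219+3/4·(-31.042781)≈-16.976798
n=5: y≈-16.976798, sp=5, e=sp−y≈21.976798; I≈19.175455, D=e−e_prev≈32.740017; u=3/2·21.976798+3/4·19.175455+3/4·32.740017≈71.901802; next y=2/5·(-16.976798)+3/4·71.901802≈47.135632
n=6: y≈47.135632, sp=5, e=sp−y≈-42.135632; I≈-22.960177, D=e−e_prev≈-64.112430; u=3/2·(-42.135632)+3/4·(-22.960177)+3/4·(-64.112430)≈-128.507903; next y=2/5·47.135632+3/4·(-128.507903)≈-77.526675
n=7: y≈-77.526675, sp=5, e=sp−y≈82.526675; I≈59.566498, D=e−e_prev≈124.662306; u=3/2·82.526675+3/4·59.566498+3/4·124.662306≈261.961615; next y=2/5·(-77.526675)+3/4·261.961615≈165.460541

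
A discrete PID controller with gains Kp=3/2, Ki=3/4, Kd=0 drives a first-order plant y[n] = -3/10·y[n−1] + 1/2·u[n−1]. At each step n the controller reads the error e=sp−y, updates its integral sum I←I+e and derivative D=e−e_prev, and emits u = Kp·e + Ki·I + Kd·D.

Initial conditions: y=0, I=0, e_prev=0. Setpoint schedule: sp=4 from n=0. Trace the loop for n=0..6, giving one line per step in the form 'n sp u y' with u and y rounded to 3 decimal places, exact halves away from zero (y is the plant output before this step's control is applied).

(exact arithmetic carried between steps; '≈' marks a value shown rounded to 6 d.p. or computed from one; I and e_prev carry over from the previous line; the table rounds u and y to 3 d.p., halves away from zero)
n=0: y=0, sp=4, e=sp−y=4; I=4, D=e−e_prev=4; u=3/2·4+3/4·4+0·4=9; next y=-3/10·0+1/2·9=4.5
n=1: y=4.5, sp=4, e=sp−y=-0.5; I=3.5, D=e−e_prev=-4.5; u=3/2·(-0.5)+3/4·3.5+0·(-4.5)=1.875; next y=-3/10·4.5+1/2·1.875=-0.4125
n=2: y=-0.4125, sp=4, e=sp−y=4.4125; I=7.9125, D=e−e_prev=4.9125; u=3/2·4.4125+3/4·7.9125+0·4.9125=12.553125; next y=-3/10·(-0.4125)+1/2·12.553125≈6.400313
n=3: y≈6.400313, sp=4, e=sp−y≈-2.400313; I≈5.512188, D=e−e_prev≈-6.812813; u=3/2·(-2.400313)+3/4·5.512188+0·(-6.812813)≈0.533672; next y=-3/10·6.400313+1/2·0.533672≈-1.653258
n=4: y≈-1.653258, sp=4, e=sp−y≈5.653258; I≈11.165445, D=e−e_prev≈8.053570; u=3/2·5.653258+3/4·11.165445+0·8.053570≈16.853971; next y=-3/10·(-1.653258)+1/2·16.853971≈8.922963
n=5: y≈8.922963, sp=4, e=sp−y≈-4.922963; I≈6.242483, D=e−e_prev≈-10.576221; u=3/2·(-4.922963)+3/4·6.242483+0·(-10.576221)≈-2.702582; next y=-3/10·8.922963+1/2·(-2.702582)≈-4.028180
n=6: y≈-4.028180, sp=4, e=sp−y≈8.028180; I≈14.270662, D=e−e_prev≈12.951143; u=3/2·8.028180+3/4·14.270662+0·12.951143≈22.745267; next y=-3/10·(-4.028180)+1/2·22.745267≈12.581087

0 4 9.000 0.000
1 4 1.875 4.500
2 4 12.553 -0.413
3 4 0.534 6.400
4 4 16.854 -1.653
5 4 -2.703 8.923
6 4 22.745 -4.028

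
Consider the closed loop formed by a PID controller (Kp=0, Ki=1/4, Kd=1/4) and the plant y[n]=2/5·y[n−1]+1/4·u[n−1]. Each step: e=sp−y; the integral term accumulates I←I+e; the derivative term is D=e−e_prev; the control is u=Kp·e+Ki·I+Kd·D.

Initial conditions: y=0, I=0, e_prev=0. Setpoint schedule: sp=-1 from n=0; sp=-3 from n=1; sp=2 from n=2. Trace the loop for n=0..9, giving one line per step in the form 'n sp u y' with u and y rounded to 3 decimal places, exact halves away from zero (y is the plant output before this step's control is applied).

0 -1 -0.500 0.000
1 -3 -1.438 -0.125
2 2 0.955 -0.409
3 2 -0.006 0.075
4 2 0.619 0.028
5 2 1.032 0.166
6 2 1.446 0.324
7 2 1.821 0.491
8 2 2.159 0.652
9 2 2.462 0.800

(exact arithmetic carried between steps; '≈' marks a value shown rounded to 6 d.p. or computed from one; I and e_prev carry over from the previous line; the table rounds u and y to 3 d.p., halves away from zero)
n=0: y=0, sp=-1, e=sp−y=-1; I=-1, D=e−e_prev=-1; u=0·(-1)+1/4·(-1)+1/4·(-1)=-0.5; next y=2/5·0+1/4·(-0.5)=-0.125
n=1: y=-0.125, sp=-3, e=sp−y=-2.875; I=-3.875, D=e−e_prev=-1.875; u=0·(-2.875)+1/4·(-3.875)+1/4·(-1.875)=-1.4375; next y=2/5·(-0.125)+1/4·(-1.4375)=-0.409375
n=2: y=-0.409375, sp=2, e=sp−y=2.409375; I=-1.465625, D=e−e_prev=5.284375; u=0·2.409375+1/4·(-1.465625)+1/4·5.284375≈0.954688; next y=2/5·(-0.409375)+1/4·0.954688≈0.074922
n=3: y≈0.074922, sp=2, e=sp−y≈1.925078; I≈0.459453, D=e−e_prev≈-0.484297; u=0·1.925078+1/4·0.459453+1/4·(-0.484297)≈-0.006211; next y=2/5·0.074922+1/4·(-0.006211)≈0.028416
n=4: y≈0.028416, sp=2, e=sp−y≈1.971584; I≈2.431037, D=e−e_prev≈0.046506; u=0·1.971584+1/4·2.431037+1/4·0.046506≈0.619386; next y=2/5·0.028416+1/4·0.619386≈0.166213
n=5: y≈0.166213, sp=2, e=sp−y≈1.833787; I≈4.264824, D=e−e_prev≈-0.137797; u=0·1.833787+1/4·4.264824+1/4·(-0.137797)≈1.031757; next y=2/5·0.166213+1/4·1.031757≈0.324424
n=6: y≈0.324424, sp=2, e=sp−y≈1.675576; I≈5.940400, D=e−e_prev≈-0.158212; u=0·1.675576+1/4·5.940400+1/4·(-0.158212)≈1.445547; next y=2/5·0.324424+1/4·1.445547≈0.491157
n=7: y≈0.491157, sp=2, e=sp−y≈1.508843; I≈7.449243, D=e−e_prev≈-0.166732; u=0·1.508843+1/4·7.449243+1/4·(-0.166732)≈1.820628; next y=2/5·0.491157+1/4·1.820628≈0.651620
n=8: y≈0.651620, sp=2, e=sp−y≈1.348380; I≈8.797624, D=e−e_prev≈-0.160463; u=0·1.348380+1/4·8.797624+1/4·(-0.160463)≈2.159290; next y=2/5·0.651620+1/4·2.159290≈0.800470
n=9: y≈0.800470, sp=2, e=sp−y≈1.199530; I≈9.997153, D=e−e_prev≈-0.148851; u=0·1.199530+1/4·9.997153+1/4·(-0.148851)≈2.462076; next y=2/5·0.800470+1/4·2.462076≈0.935707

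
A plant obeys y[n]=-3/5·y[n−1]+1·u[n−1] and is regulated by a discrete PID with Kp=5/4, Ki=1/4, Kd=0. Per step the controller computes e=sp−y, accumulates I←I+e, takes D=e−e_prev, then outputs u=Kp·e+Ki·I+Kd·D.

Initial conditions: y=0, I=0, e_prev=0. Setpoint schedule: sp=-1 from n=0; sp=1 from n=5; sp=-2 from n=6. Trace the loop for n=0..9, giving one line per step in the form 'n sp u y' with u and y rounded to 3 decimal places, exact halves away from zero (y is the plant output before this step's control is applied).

(exact arithmetic carried between steps; '≈' marks a value shown rounded to 6 d.p. or computed from one; I and e_prev carry over from the previous line; the table rounds u and y to 3 d.p., halves away from zero)
n=0: y=0, sp=-1, e=sp−y=-1; I=-1, D=e−e_prev=-1; u=5/4·(-1)+1/4·(-1)+0·(-1)=-1.5; next y=-3/5·0+1·(-1.5)=-1.5
n=1: y=-1.5, sp=-1, e=sp−y=0.5; I=-0.5, D=e−e_prev=1.5; u=5/4·0.5+1/4·(-0.5)+0·1.5=0.5; next y=-3/5·(-1.5)+1·0.5=1.4
n=2: y=1.4, sp=-1, e=sp−y=-2.4; I=-2.9, D=e−e_prev=-2.9; u=5/4·(-2.4)+1/4·(-2.9)+0·(-2.9)=-3.725; next y=-3/5·1.4+1·(-3.725)=-4.565
n=3: y=-4.565, sp=-1, e=sp−y=3.565; I=0.665, D=e−e_prev=5.965; u=5/4·3.565+1/4·0.665+0·5.965=4.6225; next y=-3/5·(-4.565)+1·4.6225=7.3615
n=4: y=7.3615, sp=-1, e=sp−y=-8.3615; I=-7.6965, D=e−e_prev=-11.9265; u=5/4·(-8.3615)+1/4·(-7.6965)+0·(-11.9265)=-12.376; next y=-3/5·7.3615+1·(-12.376)=-16.7929
n=5: y=-16.7929, sp=1, e=sp−y=17.7929; I=10.0964, D=e−e_prev=26.1544; u=5/4·17.7929+1/4·10.0964+0·26.1544=24.765225; next y=-3/5·(-16.7929)+1·24.765225=34.840965
n=6: y=34.840965, sp=-2, e=sp−y=-36.840965; I=-26.744565, D=e−e_prev=-54.633865; u=5/4·(-36.840965)+1/4·(-26.744565)+0·(-54.633865)≈-52.737348; next y=-3/5·34.840965+1·(-52.737348)≈-73.641927
n=7: y≈-73.641927, sp=-2, e=sp−y≈71.641927; I≈44.897362, D=e−e_prev≈108.482892; u=5/4·71.641927+1/4·44.897362+0·108.482892≈100.776749; next y=-3/5·(-73.641927)+1·100.776749≈144.961904
n=8: y≈144.961904, sp=-2, e=sp−y≈-146.961904; I≈-102.064543, D=e−e_prev≈-218.603831; u=5/4·(-146.961904)+1/4·(-102.064543)+0·(-218.603831)≈-209.218516; next y=-3/5·144.961904+1·(-209.218516)≈-296.195659
n=9: y≈-296.195659, sp=-2, e=sp−y≈294.195659; I≈192.131116, D=e−e_prev≈441.157563; u=5/4·294.195659+1/4·192.131116+0·441.157563≈415.777353; next y=-3/5·(-296.195659)+1·415.777353≈593.494748

0 -1 -1.500 0.000
1 -1 0.500 -1.500
2 -1 -3.725 1.400
3 -1 4.623 -4.565
4 -1 -12.376 7.362
5 1 24.765 -16.793
6 -2 -52.737 34.841
7 -2 100.777 -73.642
8 -2 -209.219 144.962
9 -2 415.777 -296.196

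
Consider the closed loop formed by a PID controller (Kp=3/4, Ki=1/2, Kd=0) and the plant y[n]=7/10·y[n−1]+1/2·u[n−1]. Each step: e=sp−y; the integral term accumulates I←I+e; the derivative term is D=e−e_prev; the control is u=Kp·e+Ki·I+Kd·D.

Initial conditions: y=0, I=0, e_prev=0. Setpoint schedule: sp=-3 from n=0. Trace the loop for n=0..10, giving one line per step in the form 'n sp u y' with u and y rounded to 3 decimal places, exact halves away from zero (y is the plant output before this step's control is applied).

0 -3 -3.750 0.000
1 -3 -2.906 -1.875
2 -3 -2.355 -2.766
3 -3 -2.038 -3.114
4 -3 -1.875 -3.198
5 -3 -1.803 -3.176
6 -3 -1.779 -3.125
7 -3 -1.777 -3.077
8 -3 -1.782 -3.042
9 -3 -1.788 -3.020
10 -3 -1.793 -3.008

(exact arithmetic carried between steps; '≈' marks a value shown rounded to 6 d.p. or computed from one; I and e_prev carry over from the previous line; the table rounds u and y to 3 d.p., halves away from zero)
n=0: y=0, sp=-3, e=sp−y=-3; I=-3, D=e−e_prev=-3; u=3/4·(-3)+1/2·(-3)+0·(-3)=-3.75; next y=7/10·0+1/2·(-3.75)=-1.875
n=1: y=-1.875, sp=-3, e=sp−y=-1.125; I=-4.125, D=e−e_prev=1.875; u=3/4·(-1.125)+1/2·(-4.125)+0·1.875=-2.90625; next y=7/10·(-1.875)+1/2·(-2.90625)=-2.765625
n=2: y=-2.765625, sp=-3, e=sp−y=-0.234375; I=-4.359375, D=e−e_prev=0.890625; u=3/4·(-0.234375)+1/2·(-4.359375)+0·0.890625≈-2.355469; next y=7/10·(-2.765625)+1/2·(-2.355469)≈-3.113672
n=3: y≈-3.113672, sp=-3, e=sp−y≈0.113672; I≈-4.245703, D=e−e_prev≈0.348047; u=3/4·0.113672+1/2·(-4.245703)+0·0.348047≈-2.037598; next y=7/10·(-3.113672)+1/2·(-2.037598)≈-3.198369
n=4: y≈-3.198369, sp=-3, e=sp−y≈0.198369; I≈-4.047334, D=e−e_prev≈0.084697; u=3/4·0.198369+1/2·(-4.047334)+0·0.084697≈-1.874890; next y=7/10·(-3.198369)+1/2·(-1.874890)≈-3.176303
n=5: y≈-3.176303, sp=-3, e=sp−y≈0.176303; I≈-3.871031, D=e−e_prev≈-0.022066; u=3/4·0.176303+1/2·(-3.871031)+0·(-0.022066)≈-1.803288; next y=7/10·(-3.176303)+1/2·(-1.803288)≈-3.125056
n=6: y≈-3.125056, sp=-3, e=sp−y≈0.125056; I≈-3.745974, D=e−e_prev≈-0.051247; u=3/4·0.125056+1/2·(-3.745974)+0·(-0.051247)≈-1.779195; next y=7/10·(-3.125056)+1/2·(-1.779195)≈-3.077137
n=7: y≈-3.077137, sp=-3, e=sp−y≈0.077137; I≈-3.668837, D=e−e_prev≈-0.047919; u=3/4·0.077137+1/2·(-3.668837)+0·(-0.047919)≈-1.776566; next y=7/10·(-3.077137)+1/2·(-1.776566)≈-3.042279
n=8: y≈-3.042279, sp=-3, e=sp−y≈0.042279; I≈-3.626559, D=e−e_prev≈-0.034858; u=3/4·0.042279+1/2·(-3.626559)+0·(-0.034858)≈-1.781570; next y=7/10·(-3.042279)+1/2·(-1.781570)≈-3.020380
n=9: y≈-3.020380, sp=-3, e=sp−y≈0.020380; I≈-3.606178, D=e−e_prev≈-0.021899; u=3/4·0.020380+1/2·(-3.606178)+0·(-0.021899)≈-1.787804; next y=7/10·(-3.020380)+1/2·(-1.787804)≈-3.008168
n=10: y≈-3.008168, sp=-3, e=sp−y≈0.008168; I≈-3.598010, D=e−e_prev≈-0.012212; u=3/4·0.008168+1/2·(-3.598010)+0·(-0.012212)≈-1.792879; next y=7/10·(-3.008168)+1/2·(-1.792879)≈-3.002157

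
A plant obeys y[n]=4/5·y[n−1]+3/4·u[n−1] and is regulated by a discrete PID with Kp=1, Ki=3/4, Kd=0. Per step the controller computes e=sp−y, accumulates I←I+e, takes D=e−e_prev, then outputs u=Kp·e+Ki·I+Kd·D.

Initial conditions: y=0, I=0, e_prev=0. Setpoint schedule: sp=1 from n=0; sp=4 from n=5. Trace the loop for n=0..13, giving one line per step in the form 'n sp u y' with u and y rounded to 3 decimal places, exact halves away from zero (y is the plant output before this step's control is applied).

0 1 1.750 0.000
1 1 0.203 1.313
2 1 0.162 1.202
3 1 0.219 1.083
4 1 0.248 1.030
5 4 5.510 1.011
6 4 0.874 4.941
7 4 0.750 4.608
8 4 0.922 4.249
9 4 1.012 4.091
10 4 1.047 4.032
11 4 1.060 4.011
12 4 1.064 4.004
13 4 1.066 4.001

(exact arithmetic carried between steps; '≈' marks a value shown rounded to 6 d.p. or computed from one; I and e_prev carry over from the previous line; the table rounds u and y to 3 d.p., halves away from zero)
n=0: y=0, sp=1, e=sp−y=1; I=1, D=e−e_prev=1; u=1·1+3/4·1+0·1=1.75; next y=4/5·0+3/4·1.75=1.3125
n=1: y=1.3125, sp=1, e=sp−y=-0.3125; I=0.6875, D=e−e_prev=-1.3125; u=1·(-0.3125)+3/4·0.6875+0·(-1.3125)=0.203125; next y=4/5·1.3125+3/4·0.203125≈1.202344
n=2: y≈1.202344, sp=1, e=sp−y≈-0.202344; I≈0.485156, D=e−e_prev≈0.110156; u=1·(-0.202344)+3/4·0.485156+0·0.110156≈0.161523; next y=4/5·1.202344+3/4·0.161523≈1.083018
n=3: y≈1.083018, sp=1, e=sp−y≈-0.083018; I≈0.402139, D=e−e_prev≈0.119326; u=1·(-0.083018)+3/4·0.402139+0·0.119326≈0.218586; next y=4/5·1.083018+3/4·0.218586≈1.030354
n=4: y≈1.030354, sp=1, e=sp−y≈-0.030354; I≈0.371785, D=e−e_prev≈0.052664; u=1·(-0.030354)+3/4·0.371785+0·0.052664≈0.248485; next y=4/5·1.030354+3/4·0.248485≈1.010647
n=5: y≈1.010647, sp=4, e=sp−y≈2.989353; I≈3.361138, D=e−e_prev≈3.019707; u=1·2.989353+3/4·3.361138+0·3.019707≈5.510207; next y=4/5·1.010647+3/4·5.510207≈4.941173
n=6: y≈4.941173, sp=4, e=sp−y≈-0.941173; I≈2.419966, D=e−e_prev≈-3.930526; u=1·(-0.941173)+3/4·2.419966+0·(-3.930526)≈0.873802; next y=4/5·4.941173+3/4·0.873802≈4.608289
n=7: y≈4.608289, sp=4, e=sp−y≈-0.608289; I≈1.811676, D=e−e_prev≈0.332883; u=1·(-0.608289)+3/4·1.811676+0·0.332883≈0.750468; next y=4/5·4.608289+3/4·0.750468≈4.249482
n=8: y≈4.249482, sp=4, e=sp−y≈-0.249482; I≈1.562194, D=e−e_prev≈0.358807; u=1·(-0.249482)+3/4·1.562194+0·0.358807≈0.922163; next y=4/5·4.249482+3/4·0.922163≈4.091208
n=9: y≈4.091208, sp=4, e=sp−y≈-0.091208; I≈1.470986, D=e−e_prev≈0.158274; u=1·(-0.091208)+3/4·1.470986+0·0.158274≈1.012031; next y=4/5·4.091208+3/4·1.012031≈4.031990
n=10: y≈4.031990, sp=4, e=sp−y≈-0.031990; I≈1.438996, D=e−e_prev≈0.059218; u=1·(-0.031990)+3/4·1.438996+0·0.059218≈1.047257; next y=4/5·4.031990+3/4·1.047257≈4.011035
n=11: y≈4.011035, sp=4, e=sp−y≈-0.011035; I≈1.427961, D=e−e_prev≈0.020955; u=1·(-0.011035)+3/4·1.427961+0·0.020955≈1.059936; next y=4/5·4.011035+3/4·1.059936≈4.003780
n=12: y≈4.003780, sp=4, e=sp−y≈-0.003780; I≈1.424181, D=e−e_prev≈0.007255; u=1·(-0.003780)+3/4·1.424181+0·0.007255≈1.064356; next y=4/5·4.003780+3/4·1.064356≈4.001291
n=13: y≈4.001291, sp=4, e=sp−y≈-0.001291; I≈1.422890, D=e−e_prev≈0.002489; u=1·(-0.001291)+3/4·1.422890+0·0.002489≈1.065877; next y=4/5·4.001291+3/4·1.065877≈4.000440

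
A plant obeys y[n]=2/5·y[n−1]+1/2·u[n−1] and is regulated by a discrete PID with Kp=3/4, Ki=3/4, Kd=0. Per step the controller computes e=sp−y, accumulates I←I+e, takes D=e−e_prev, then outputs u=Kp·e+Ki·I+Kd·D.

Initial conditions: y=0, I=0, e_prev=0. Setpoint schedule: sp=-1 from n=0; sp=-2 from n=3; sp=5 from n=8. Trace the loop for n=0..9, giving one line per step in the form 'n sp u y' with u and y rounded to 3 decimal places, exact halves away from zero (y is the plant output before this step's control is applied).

(exact arithmetic carried between steps; '≈' marks a value shown rounded to 6 d.p. or computed from one; I and e_prev carry over from the previous line; the table rounds u and y to 3 d.p., halves away from zero)
n=0: y=0, sp=-1, e=sp−y=-1; I=-1, D=e−e_prev=-1; u=3/4·(-1)+3/4·(-1)+0·(-1)=-1.5; next y=2/5·0+1/2·(-1.5)=-0.75
n=1: y=-0.75, sp=-1, e=sp−y=-0.25; I=-1.25, D=e−e_prev=0.75; u=3/4·(-0.25)+3/4·(-1.25)+0·0.75=-1.125; next y=2/5·(-0.75)+1/2·(-1.125)=-0.8625
n=2: y=-0.8625, sp=-1, e=sp−y=-0.1375; I=-1.3875, D=e−e_prev=0.1125; u=3/4·(-0.1375)+3/4·(-1.3875)+0·0.1125=-1.14375; next y=2/5·(-0.8625)+1/2·(-1.14375)=-0.916875
n=3: y=-0.916875, sp=-2, e=sp−y=-1.083125; I=-2.470625, D=e−e_prev=-0.945625; u=3/4·(-1.083125)+3/4·(-2.470625)+0·(-0.945625)≈-2.665313; next y=2/5·(-0.916875)+1/2·(-2.665313)≈-1.699406
n=4: y≈-1.699406, sp=-2, e=sp−y≈-0.300594; I≈-2.771219, D=e−e_prev≈0.782531; u=3/4·(-0.300594)+3/4·(-2.771219)+0·0.782531≈-2.303859; next y=2/5·(-1.699406)+1/2·(-2.303859)≈-1.831692
n=5: y≈-1.831692, sp=-2, e=sp−y≈-0.168308; I≈-2.939527, D=e−e_prev≈0.132286; u=3/4·(-0.168308)+3/4·(-2.939527)+0·0.132286≈-2.330876; next y=2/5·(-1.831692)+1/2·(-2.330876)≈-1.898115
n=6: y≈-1.898115, sp=-2, e=sp−y≈-0.101885; I≈-3.041412, D=e−e_prev≈0.066423; u=3/4·(-0.101885)+3/4·(-3.041412)+0·0.066423≈-2.357473; next y=2/5·(-1.898115)+1/2·(-2.357473)≈-1.937982
n=7: y≈-1.937982, sp=-2, e=sp−y≈-0.062018; I≈-3.103430, D=e−e_prev≈0.039868; u=3/4·(-0.062018)+3/4·(-3.103430)+0·0.039868≈-2.374085; next y=2/5·(-1.937982)+1/2·(-2.374085)≈-1.962236
n=8: y≈-1.962236, sp=5, e=sp−y≈6.962236; I≈3.858806, D=e−e_prev≈7.024253; u=3/4·6.962236+3/4·3.858806+0·7.024253≈8.115781; next y=2/5·(-1.962236)+1/2·8.115781≈3.272996
n=9: y≈3.272996, sp=5, e=sp−y≈1.727004; I≈5.585810, D=e−e_prev≈-5.235232; u=3/4·1.727004+3/4·5.585810+0·(-5.235232)≈5.484610; next y=2/5·3.272996+1/2·5.484610≈4.051504

0 -1 -1.500 0.000
1 -1 -1.125 -0.750
2 -1 -1.144 -0.863
3 -2 -2.665 -0.917
4 -2 -2.304 -1.699
5 -2 -2.331 -1.832
6 -2 -2.357 -1.898
7 -2 -2.374 -1.938
8 5 8.116 -1.962
9 5 5.485 3.273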